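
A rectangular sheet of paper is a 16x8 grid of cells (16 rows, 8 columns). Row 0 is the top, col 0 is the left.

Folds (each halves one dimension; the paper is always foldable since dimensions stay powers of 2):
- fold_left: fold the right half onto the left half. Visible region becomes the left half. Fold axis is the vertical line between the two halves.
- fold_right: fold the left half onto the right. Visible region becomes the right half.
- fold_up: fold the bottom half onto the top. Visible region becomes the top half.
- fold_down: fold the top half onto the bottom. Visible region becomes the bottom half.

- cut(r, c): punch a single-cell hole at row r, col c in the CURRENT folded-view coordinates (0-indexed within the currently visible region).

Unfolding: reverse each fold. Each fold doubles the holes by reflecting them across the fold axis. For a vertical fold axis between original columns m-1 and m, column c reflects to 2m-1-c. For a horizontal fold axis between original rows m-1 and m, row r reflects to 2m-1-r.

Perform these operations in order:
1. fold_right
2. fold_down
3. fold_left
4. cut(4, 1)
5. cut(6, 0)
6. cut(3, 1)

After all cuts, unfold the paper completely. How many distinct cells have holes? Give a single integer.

Op 1 fold_right: fold axis v@4; visible region now rows[0,16) x cols[4,8) = 16x4
Op 2 fold_down: fold axis h@8; visible region now rows[8,16) x cols[4,8) = 8x4
Op 3 fold_left: fold axis v@6; visible region now rows[8,16) x cols[4,6) = 8x2
Op 4 cut(4, 1): punch at orig (12,5); cuts so far [(12, 5)]; region rows[8,16) x cols[4,6) = 8x2
Op 5 cut(6, 0): punch at orig (14,4); cuts so far [(12, 5), (14, 4)]; region rows[8,16) x cols[4,6) = 8x2
Op 6 cut(3, 1): punch at orig (11,5); cuts so far [(11, 5), (12, 5), (14, 4)]; region rows[8,16) x cols[4,6) = 8x2
Unfold 1 (reflect across v@6): 6 holes -> [(11, 5), (11, 6), (12, 5), (12, 6), (14, 4), (14, 7)]
Unfold 2 (reflect across h@8): 12 holes -> [(1, 4), (1, 7), (3, 5), (3, 6), (4, 5), (4, 6), (11, 5), (11, 6), (12, 5), (12, 6), (14, 4), (14, 7)]
Unfold 3 (reflect across v@4): 24 holes -> [(1, 0), (1, 3), (1, 4), (1, 7), (3, 1), (3, 2), (3, 5), (3, 6), (4, 1), (4, 2), (4, 5), (4, 6), (11, 1), (11, 2), (11, 5), (11, 6), (12, 1), (12, 2), (12, 5), (12, 6), (14, 0), (14, 3), (14, 4), (14, 7)]

Answer: 24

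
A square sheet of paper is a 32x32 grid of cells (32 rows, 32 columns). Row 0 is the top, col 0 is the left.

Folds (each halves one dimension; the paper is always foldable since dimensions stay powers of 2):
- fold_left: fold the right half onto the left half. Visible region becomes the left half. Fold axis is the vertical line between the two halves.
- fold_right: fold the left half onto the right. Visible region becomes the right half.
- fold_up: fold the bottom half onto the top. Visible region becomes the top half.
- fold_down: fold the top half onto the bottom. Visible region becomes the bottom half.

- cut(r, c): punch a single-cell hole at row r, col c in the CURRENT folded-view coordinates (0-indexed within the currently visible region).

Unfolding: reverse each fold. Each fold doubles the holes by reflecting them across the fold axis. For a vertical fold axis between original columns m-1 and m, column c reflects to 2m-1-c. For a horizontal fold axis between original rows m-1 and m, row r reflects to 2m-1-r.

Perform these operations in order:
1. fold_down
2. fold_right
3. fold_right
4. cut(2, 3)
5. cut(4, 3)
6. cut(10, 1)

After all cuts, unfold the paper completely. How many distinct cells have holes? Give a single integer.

Op 1 fold_down: fold axis h@16; visible region now rows[16,32) x cols[0,32) = 16x32
Op 2 fold_right: fold axis v@16; visible region now rows[16,32) x cols[16,32) = 16x16
Op 3 fold_right: fold axis v@24; visible region now rows[16,32) x cols[24,32) = 16x8
Op 4 cut(2, 3): punch at orig (18,27); cuts so far [(18, 27)]; region rows[16,32) x cols[24,32) = 16x8
Op 5 cut(4, 3): punch at orig (20,27); cuts so far [(18, 27), (20, 27)]; region rows[16,32) x cols[24,32) = 16x8
Op 6 cut(10, 1): punch at orig (26,25); cuts so far [(18, 27), (20, 27), (26, 25)]; region rows[16,32) x cols[24,32) = 16x8
Unfold 1 (reflect across v@24): 6 holes -> [(18, 20), (18, 27), (20, 20), (20, 27), (26, 22), (26, 25)]
Unfold 2 (reflect across v@16): 12 holes -> [(18, 4), (18, 11), (18, 20), (18, 27), (20, 4), (20, 11), (20, 20), (20, 27), (26, 6), (26, 9), (26, 22), (26, 25)]
Unfold 3 (reflect across h@16): 24 holes -> [(5, 6), (5, 9), (5, 22), (5, 25), (11, 4), (11, 11), (11, 20), (11, 27), (13, 4), (13, 11), (13, 20), (13, 27), (18, 4), (18, 11), (18, 20), (18, 27), (20, 4), (20, 11), (20, 20), (20, 27), (26, 6), (26, 9), (26, 22), (26, 25)]

Answer: 24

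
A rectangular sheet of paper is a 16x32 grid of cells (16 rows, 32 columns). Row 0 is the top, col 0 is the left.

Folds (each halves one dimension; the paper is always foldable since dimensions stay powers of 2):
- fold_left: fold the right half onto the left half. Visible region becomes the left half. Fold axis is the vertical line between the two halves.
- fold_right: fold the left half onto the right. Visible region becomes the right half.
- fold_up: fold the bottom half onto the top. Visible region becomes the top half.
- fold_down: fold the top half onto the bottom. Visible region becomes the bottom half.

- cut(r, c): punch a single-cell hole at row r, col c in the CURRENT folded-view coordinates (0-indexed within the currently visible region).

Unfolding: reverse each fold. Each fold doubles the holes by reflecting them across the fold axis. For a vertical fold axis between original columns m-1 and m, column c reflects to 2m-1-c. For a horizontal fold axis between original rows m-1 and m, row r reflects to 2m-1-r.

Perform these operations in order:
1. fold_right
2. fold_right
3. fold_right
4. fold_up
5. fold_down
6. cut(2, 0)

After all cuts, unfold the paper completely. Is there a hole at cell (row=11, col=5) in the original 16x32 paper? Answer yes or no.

Op 1 fold_right: fold axis v@16; visible region now rows[0,16) x cols[16,32) = 16x16
Op 2 fold_right: fold axis v@24; visible region now rows[0,16) x cols[24,32) = 16x8
Op 3 fold_right: fold axis v@28; visible region now rows[0,16) x cols[28,32) = 16x4
Op 4 fold_up: fold axis h@8; visible region now rows[0,8) x cols[28,32) = 8x4
Op 5 fold_down: fold axis h@4; visible region now rows[4,8) x cols[28,32) = 4x4
Op 6 cut(2, 0): punch at orig (6,28); cuts so far [(6, 28)]; region rows[4,8) x cols[28,32) = 4x4
Unfold 1 (reflect across h@4): 2 holes -> [(1, 28), (6, 28)]
Unfold 2 (reflect across h@8): 4 holes -> [(1, 28), (6, 28), (9, 28), (14, 28)]
Unfold 3 (reflect across v@28): 8 holes -> [(1, 27), (1, 28), (6, 27), (6, 28), (9, 27), (9, 28), (14, 27), (14, 28)]
Unfold 4 (reflect across v@24): 16 holes -> [(1, 19), (1, 20), (1, 27), (1, 28), (6, 19), (6, 20), (6, 27), (6, 28), (9, 19), (9, 20), (9, 27), (9, 28), (14, 19), (14, 20), (14, 27), (14, 28)]
Unfold 5 (reflect across v@16): 32 holes -> [(1, 3), (1, 4), (1, 11), (1, 12), (1, 19), (1, 20), (1, 27), (1, 28), (6, 3), (6, 4), (6, 11), (6, 12), (6, 19), (6, 20), (6, 27), (6, 28), (9, 3), (9, 4), (9, 11), (9, 12), (9, 19), (9, 20), (9, 27), (9, 28), (14, 3), (14, 4), (14, 11), (14, 12), (14, 19), (14, 20), (14, 27), (14, 28)]
Holes: [(1, 3), (1, 4), (1, 11), (1, 12), (1, 19), (1, 20), (1, 27), (1, 28), (6, 3), (6, 4), (6, 11), (6, 12), (6, 19), (6, 20), (6, 27), (6, 28), (9, 3), (9, 4), (9, 11), (9, 12), (9, 19), (9, 20), (9, 27), (9, 28), (14, 3), (14, 4), (14, 11), (14, 12), (14, 19), (14, 20), (14, 27), (14, 28)]

Answer: no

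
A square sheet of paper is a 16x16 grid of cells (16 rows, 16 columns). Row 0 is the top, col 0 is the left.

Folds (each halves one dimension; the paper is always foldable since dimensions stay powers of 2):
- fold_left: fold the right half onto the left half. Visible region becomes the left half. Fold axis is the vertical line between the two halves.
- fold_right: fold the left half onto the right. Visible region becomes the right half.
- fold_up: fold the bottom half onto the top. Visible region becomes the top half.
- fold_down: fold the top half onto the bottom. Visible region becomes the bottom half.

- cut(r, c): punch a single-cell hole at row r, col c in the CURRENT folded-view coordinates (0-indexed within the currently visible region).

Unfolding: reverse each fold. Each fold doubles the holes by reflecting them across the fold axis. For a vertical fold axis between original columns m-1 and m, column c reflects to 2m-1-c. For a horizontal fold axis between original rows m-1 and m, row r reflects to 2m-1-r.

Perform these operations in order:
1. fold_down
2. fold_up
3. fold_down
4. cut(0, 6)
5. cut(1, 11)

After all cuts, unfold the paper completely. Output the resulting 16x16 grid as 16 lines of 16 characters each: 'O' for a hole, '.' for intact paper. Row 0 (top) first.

Op 1 fold_down: fold axis h@8; visible region now rows[8,16) x cols[0,16) = 8x16
Op 2 fold_up: fold axis h@12; visible region now rows[8,12) x cols[0,16) = 4x16
Op 3 fold_down: fold axis h@10; visible region now rows[10,12) x cols[0,16) = 2x16
Op 4 cut(0, 6): punch at orig (10,6); cuts so far [(10, 6)]; region rows[10,12) x cols[0,16) = 2x16
Op 5 cut(1, 11): punch at orig (11,11); cuts so far [(10, 6), (11, 11)]; region rows[10,12) x cols[0,16) = 2x16
Unfold 1 (reflect across h@10): 4 holes -> [(8, 11), (9, 6), (10, 6), (11, 11)]
Unfold 2 (reflect across h@12): 8 holes -> [(8, 11), (9, 6), (10, 6), (11, 11), (12, 11), (13, 6), (14, 6), (15, 11)]
Unfold 3 (reflect across h@8): 16 holes -> [(0, 11), (1, 6), (2, 6), (3, 11), (4, 11), (5, 6), (6, 6), (7, 11), (8, 11), (9, 6), (10, 6), (11, 11), (12, 11), (13, 6), (14, 6), (15, 11)]

Answer: ...........O....
......O.........
......O.........
...........O....
...........O....
......O.........
......O.........
...........O....
...........O....
......O.........
......O.........
...........O....
...........O....
......O.........
......O.........
...........O....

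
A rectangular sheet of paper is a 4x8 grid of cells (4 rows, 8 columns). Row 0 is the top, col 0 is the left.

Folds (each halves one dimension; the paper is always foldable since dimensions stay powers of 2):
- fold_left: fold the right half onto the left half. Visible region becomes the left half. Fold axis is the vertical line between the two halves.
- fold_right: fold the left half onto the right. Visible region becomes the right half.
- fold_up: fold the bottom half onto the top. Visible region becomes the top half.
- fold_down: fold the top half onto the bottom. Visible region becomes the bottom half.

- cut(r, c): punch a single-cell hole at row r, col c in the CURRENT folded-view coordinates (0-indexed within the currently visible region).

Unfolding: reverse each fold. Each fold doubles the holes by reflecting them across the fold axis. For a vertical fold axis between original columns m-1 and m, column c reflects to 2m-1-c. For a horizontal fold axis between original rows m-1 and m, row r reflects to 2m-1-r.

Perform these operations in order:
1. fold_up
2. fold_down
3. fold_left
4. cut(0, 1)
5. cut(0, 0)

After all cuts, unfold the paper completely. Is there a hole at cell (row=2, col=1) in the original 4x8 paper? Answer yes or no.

Op 1 fold_up: fold axis h@2; visible region now rows[0,2) x cols[0,8) = 2x8
Op 2 fold_down: fold axis h@1; visible region now rows[1,2) x cols[0,8) = 1x8
Op 3 fold_left: fold axis v@4; visible region now rows[1,2) x cols[0,4) = 1x4
Op 4 cut(0, 1): punch at orig (1,1); cuts so far [(1, 1)]; region rows[1,2) x cols[0,4) = 1x4
Op 5 cut(0, 0): punch at orig (1,0); cuts so far [(1, 0), (1, 1)]; region rows[1,2) x cols[0,4) = 1x4
Unfold 1 (reflect across v@4): 4 holes -> [(1, 0), (1, 1), (1, 6), (1, 7)]
Unfold 2 (reflect across h@1): 8 holes -> [(0, 0), (0, 1), (0, 6), (0, 7), (1, 0), (1, 1), (1, 6), (1, 7)]
Unfold 3 (reflect across h@2): 16 holes -> [(0, 0), (0, 1), (0, 6), (0, 7), (1, 0), (1, 1), (1, 6), (1, 7), (2, 0), (2, 1), (2, 6), (2, 7), (3, 0), (3, 1), (3, 6), (3, 7)]
Holes: [(0, 0), (0, 1), (0, 6), (0, 7), (1, 0), (1, 1), (1, 6), (1, 7), (2, 0), (2, 1), (2, 6), (2, 7), (3, 0), (3, 1), (3, 6), (3, 7)]

Answer: yes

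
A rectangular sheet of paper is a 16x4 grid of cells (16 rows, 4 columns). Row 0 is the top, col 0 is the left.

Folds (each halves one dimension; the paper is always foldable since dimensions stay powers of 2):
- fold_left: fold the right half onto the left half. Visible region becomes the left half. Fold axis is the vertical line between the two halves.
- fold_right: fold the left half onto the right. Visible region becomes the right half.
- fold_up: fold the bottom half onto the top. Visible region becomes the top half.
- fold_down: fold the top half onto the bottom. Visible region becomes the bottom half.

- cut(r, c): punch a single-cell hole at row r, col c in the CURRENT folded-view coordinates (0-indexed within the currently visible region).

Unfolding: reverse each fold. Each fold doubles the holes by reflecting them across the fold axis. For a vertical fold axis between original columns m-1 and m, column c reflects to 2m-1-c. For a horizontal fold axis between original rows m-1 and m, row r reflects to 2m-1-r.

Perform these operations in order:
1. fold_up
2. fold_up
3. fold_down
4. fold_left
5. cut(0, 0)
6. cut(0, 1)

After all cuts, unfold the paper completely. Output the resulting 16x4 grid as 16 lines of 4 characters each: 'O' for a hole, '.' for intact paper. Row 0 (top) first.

Op 1 fold_up: fold axis h@8; visible region now rows[0,8) x cols[0,4) = 8x4
Op 2 fold_up: fold axis h@4; visible region now rows[0,4) x cols[0,4) = 4x4
Op 3 fold_down: fold axis h@2; visible region now rows[2,4) x cols[0,4) = 2x4
Op 4 fold_left: fold axis v@2; visible region now rows[2,4) x cols[0,2) = 2x2
Op 5 cut(0, 0): punch at orig (2,0); cuts so far [(2, 0)]; region rows[2,4) x cols[0,2) = 2x2
Op 6 cut(0, 1): punch at orig (2,1); cuts so far [(2, 0), (2, 1)]; region rows[2,4) x cols[0,2) = 2x2
Unfold 1 (reflect across v@2): 4 holes -> [(2, 0), (2, 1), (2, 2), (2, 3)]
Unfold 2 (reflect across h@2): 8 holes -> [(1, 0), (1, 1), (1, 2), (1, 3), (2, 0), (2, 1), (2, 2), (2, 3)]
Unfold 3 (reflect across h@4): 16 holes -> [(1, 0), (1, 1), (1, 2), (1, 3), (2, 0), (2, 1), (2, 2), (2, 3), (5, 0), (5, 1), (5, 2), (5, 3), (6, 0), (6, 1), (6, 2), (6, 3)]
Unfold 4 (reflect across h@8): 32 holes -> [(1, 0), (1, 1), (1, 2), (1, 3), (2, 0), (2, 1), (2, 2), (2, 3), (5, 0), (5, 1), (5, 2), (5, 3), (6, 0), (6, 1), (6, 2), (6, 3), (9, 0), (9, 1), (9, 2), (9, 3), (10, 0), (10, 1), (10, 2), (10, 3), (13, 0), (13, 1), (13, 2), (13, 3), (14, 0), (14, 1), (14, 2), (14, 3)]

Answer: ....
OOOO
OOOO
....
....
OOOO
OOOO
....
....
OOOO
OOOO
....
....
OOOO
OOOO
....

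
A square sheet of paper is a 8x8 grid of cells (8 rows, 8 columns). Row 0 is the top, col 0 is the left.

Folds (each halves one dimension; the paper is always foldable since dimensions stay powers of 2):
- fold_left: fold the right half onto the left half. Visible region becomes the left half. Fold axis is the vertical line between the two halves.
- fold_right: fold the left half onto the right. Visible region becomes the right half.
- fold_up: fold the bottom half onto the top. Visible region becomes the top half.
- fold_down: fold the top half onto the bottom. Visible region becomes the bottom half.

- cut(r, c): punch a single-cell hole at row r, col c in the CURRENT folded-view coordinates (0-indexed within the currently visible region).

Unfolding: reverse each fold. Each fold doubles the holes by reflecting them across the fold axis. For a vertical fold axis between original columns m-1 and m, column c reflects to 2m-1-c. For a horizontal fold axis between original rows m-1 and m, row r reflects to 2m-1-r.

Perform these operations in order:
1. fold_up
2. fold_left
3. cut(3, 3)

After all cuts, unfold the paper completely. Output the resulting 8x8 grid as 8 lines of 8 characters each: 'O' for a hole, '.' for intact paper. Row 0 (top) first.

Answer: ........
........
........
...OO...
...OO...
........
........
........

Derivation:
Op 1 fold_up: fold axis h@4; visible region now rows[0,4) x cols[0,8) = 4x8
Op 2 fold_left: fold axis v@4; visible region now rows[0,4) x cols[0,4) = 4x4
Op 3 cut(3, 3): punch at orig (3,3); cuts so far [(3, 3)]; region rows[0,4) x cols[0,4) = 4x4
Unfold 1 (reflect across v@4): 2 holes -> [(3, 3), (3, 4)]
Unfold 2 (reflect across h@4): 4 holes -> [(3, 3), (3, 4), (4, 3), (4, 4)]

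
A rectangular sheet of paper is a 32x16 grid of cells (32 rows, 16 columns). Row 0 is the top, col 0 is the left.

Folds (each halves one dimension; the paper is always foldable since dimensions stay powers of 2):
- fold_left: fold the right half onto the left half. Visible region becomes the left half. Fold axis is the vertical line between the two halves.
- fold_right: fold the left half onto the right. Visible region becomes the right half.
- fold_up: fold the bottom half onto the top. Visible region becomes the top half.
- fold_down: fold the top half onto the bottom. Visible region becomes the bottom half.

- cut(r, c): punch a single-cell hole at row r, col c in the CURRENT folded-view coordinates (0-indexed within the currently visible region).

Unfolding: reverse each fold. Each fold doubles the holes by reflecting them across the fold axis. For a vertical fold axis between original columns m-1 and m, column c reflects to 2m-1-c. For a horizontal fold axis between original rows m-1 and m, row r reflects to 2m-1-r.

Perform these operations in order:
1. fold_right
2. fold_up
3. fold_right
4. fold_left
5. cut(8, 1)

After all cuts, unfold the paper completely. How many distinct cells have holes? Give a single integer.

Op 1 fold_right: fold axis v@8; visible region now rows[0,32) x cols[8,16) = 32x8
Op 2 fold_up: fold axis h@16; visible region now rows[0,16) x cols[8,16) = 16x8
Op 3 fold_right: fold axis v@12; visible region now rows[0,16) x cols[12,16) = 16x4
Op 4 fold_left: fold axis v@14; visible region now rows[0,16) x cols[12,14) = 16x2
Op 5 cut(8, 1): punch at orig (8,13); cuts so far [(8, 13)]; region rows[0,16) x cols[12,14) = 16x2
Unfold 1 (reflect across v@14): 2 holes -> [(8, 13), (8, 14)]
Unfold 2 (reflect across v@12): 4 holes -> [(8, 9), (8, 10), (8, 13), (8, 14)]
Unfold 3 (reflect across h@16): 8 holes -> [(8, 9), (8, 10), (8, 13), (8, 14), (23, 9), (23, 10), (23, 13), (23, 14)]
Unfold 4 (reflect across v@8): 16 holes -> [(8, 1), (8, 2), (8, 5), (8, 6), (8, 9), (8, 10), (8, 13), (8, 14), (23, 1), (23, 2), (23, 5), (23, 6), (23, 9), (23, 10), (23, 13), (23, 14)]

Answer: 16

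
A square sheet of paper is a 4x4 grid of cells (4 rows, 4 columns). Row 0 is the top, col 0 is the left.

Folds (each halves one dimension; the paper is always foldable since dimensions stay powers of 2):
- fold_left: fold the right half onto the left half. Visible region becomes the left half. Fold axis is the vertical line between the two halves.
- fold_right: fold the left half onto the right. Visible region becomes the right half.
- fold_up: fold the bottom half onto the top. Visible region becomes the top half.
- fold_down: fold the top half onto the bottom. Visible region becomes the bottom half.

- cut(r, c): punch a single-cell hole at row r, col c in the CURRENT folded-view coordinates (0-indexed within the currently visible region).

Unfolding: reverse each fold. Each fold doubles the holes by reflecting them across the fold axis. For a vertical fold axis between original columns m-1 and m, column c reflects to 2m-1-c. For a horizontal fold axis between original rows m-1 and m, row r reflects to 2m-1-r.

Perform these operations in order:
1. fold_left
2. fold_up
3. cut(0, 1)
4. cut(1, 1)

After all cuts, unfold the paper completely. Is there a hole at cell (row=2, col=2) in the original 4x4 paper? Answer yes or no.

Answer: yes

Derivation:
Op 1 fold_left: fold axis v@2; visible region now rows[0,4) x cols[0,2) = 4x2
Op 2 fold_up: fold axis h@2; visible region now rows[0,2) x cols[0,2) = 2x2
Op 3 cut(0, 1): punch at orig (0,1); cuts so far [(0, 1)]; region rows[0,2) x cols[0,2) = 2x2
Op 4 cut(1, 1): punch at orig (1,1); cuts so far [(0, 1), (1, 1)]; region rows[0,2) x cols[0,2) = 2x2
Unfold 1 (reflect across h@2): 4 holes -> [(0, 1), (1, 1), (2, 1), (3, 1)]
Unfold 2 (reflect across v@2): 8 holes -> [(0, 1), (0, 2), (1, 1), (1, 2), (2, 1), (2, 2), (3, 1), (3, 2)]
Holes: [(0, 1), (0, 2), (1, 1), (1, 2), (2, 1), (2, 2), (3, 1), (3, 2)]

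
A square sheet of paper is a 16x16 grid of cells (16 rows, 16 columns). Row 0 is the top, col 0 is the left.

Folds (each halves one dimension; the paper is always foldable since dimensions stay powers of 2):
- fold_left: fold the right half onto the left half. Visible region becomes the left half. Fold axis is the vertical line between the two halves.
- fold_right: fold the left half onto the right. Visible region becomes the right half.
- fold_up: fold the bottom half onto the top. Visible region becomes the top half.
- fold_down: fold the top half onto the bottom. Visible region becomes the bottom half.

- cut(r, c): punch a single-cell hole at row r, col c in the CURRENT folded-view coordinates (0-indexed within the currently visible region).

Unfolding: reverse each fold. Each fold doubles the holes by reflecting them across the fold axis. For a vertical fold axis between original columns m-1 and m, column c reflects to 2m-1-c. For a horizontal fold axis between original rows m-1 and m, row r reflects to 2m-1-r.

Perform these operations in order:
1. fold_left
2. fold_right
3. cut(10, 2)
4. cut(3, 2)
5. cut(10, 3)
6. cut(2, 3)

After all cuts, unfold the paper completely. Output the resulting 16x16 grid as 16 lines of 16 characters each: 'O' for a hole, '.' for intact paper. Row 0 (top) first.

Answer: ................
................
O......OO......O
.O....O..O....O.
................
................
................
................
................
................
OO....OOOO....OO
................
................
................
................
................

Derivation:
Op 1 fold_left: fold axis v@8; visible region now rows[0,16) x cols[0,8) = 16x8
Op 2 fold_right: fold axis v@4; visible region now rows[0,16) x cols[4,8) = 16x4
Op 3 cut(10, 2): punch at orig (10,6); cuts so far [(10, 6)]; region rows[0,16) x cols[4,8) = 16x4
Op 4 cut(3, 2): punch at orig (3,6); cuts so far [(3, 6), (10, 6)]; region rows[0,16) x cols[4,8) = 16x4
Op 5 cut(10, 3): punch at orig (10,7); cuts so far [(3, 6), (10, 6), (10, 7)]; region rows[0,16) x cols[4,8) = 16x4
Op 6 cut(2, 3): punch at orig (2,7); cuts so far [(2, 7), (3, 6), (10, 6), (10, 7)]; region rows[0,16) x cols[4,8) = 16x4
Unfold 1 (reflect across v@4): 8 holes -> [(2, 0), (2, 7), (3, 1), (3, 6), (10, 0), (10, 1), (10, 6), (10, 7)]
Unfold 2 (reflect across v@8): 16 holes -> [(2, 0), (2, 7), (2, 8), (2, 15), (3, 1), (3, 6), (3, 9), (3, 14), (10, 0), (10, 1), (10, 6), (10, 7), (10, 8), (10, 9), (10, 14), (10, 15)]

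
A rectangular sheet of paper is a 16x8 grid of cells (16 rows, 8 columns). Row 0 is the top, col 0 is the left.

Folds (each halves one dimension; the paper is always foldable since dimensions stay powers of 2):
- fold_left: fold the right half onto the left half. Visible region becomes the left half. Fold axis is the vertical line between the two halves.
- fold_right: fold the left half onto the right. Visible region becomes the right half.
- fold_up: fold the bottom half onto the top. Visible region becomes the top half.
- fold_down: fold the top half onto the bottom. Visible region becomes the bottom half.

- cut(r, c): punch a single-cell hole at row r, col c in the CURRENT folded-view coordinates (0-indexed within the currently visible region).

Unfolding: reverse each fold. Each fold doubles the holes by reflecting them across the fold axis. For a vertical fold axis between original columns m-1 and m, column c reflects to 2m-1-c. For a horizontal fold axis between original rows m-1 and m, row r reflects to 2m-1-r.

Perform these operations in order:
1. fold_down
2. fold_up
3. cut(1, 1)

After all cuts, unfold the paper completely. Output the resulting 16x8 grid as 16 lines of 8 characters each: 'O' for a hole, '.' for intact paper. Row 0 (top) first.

Op 1 fold_down: fold axis h@8; visible region now rows[8,16) x cols[0,8) = 8x8
Op 2 fold_up: fold axis h@12; visible region now rows[8,12) x cols[0,8) = 4x8
Op 3 cut(1, 1): punch at orig (9,1); cuts so far [(9, 1)]; region rows[8,12) x cols[0,8) = 4x8
Unfold 1 (reflect across h@12): 2 holes -> [(9, 1), (14, 1)]
Unfold 2 (reflect across h@8): 4 holes -> [(1, 1), (6, 1), (9, 1), (14, 1)]

Answer: ........
.O......
........
........
........
........
.O......
........
........
.O......
........
........
........
........
.O......
........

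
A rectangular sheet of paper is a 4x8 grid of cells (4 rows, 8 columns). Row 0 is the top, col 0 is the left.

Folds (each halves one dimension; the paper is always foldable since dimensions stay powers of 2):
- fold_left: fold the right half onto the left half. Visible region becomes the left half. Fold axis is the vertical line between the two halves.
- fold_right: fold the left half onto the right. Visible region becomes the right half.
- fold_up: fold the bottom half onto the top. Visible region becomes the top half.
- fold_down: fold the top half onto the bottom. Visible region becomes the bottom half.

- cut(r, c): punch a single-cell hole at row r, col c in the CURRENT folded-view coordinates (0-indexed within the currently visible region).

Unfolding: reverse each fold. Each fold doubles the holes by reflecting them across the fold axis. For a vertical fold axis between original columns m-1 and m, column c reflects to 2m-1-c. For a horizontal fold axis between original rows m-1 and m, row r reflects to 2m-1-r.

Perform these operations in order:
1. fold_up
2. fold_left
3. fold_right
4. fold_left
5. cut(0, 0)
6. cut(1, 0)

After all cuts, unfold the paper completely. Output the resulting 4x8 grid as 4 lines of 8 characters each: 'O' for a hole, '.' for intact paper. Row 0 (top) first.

Answer: OOOOOOOO
OOOOOOOO
OOOOOOOO
OOOOOOOO

Derivation:
Op 1 fold_up: fold axis h@2; visible region now rows[0,2) x cols[0,8) = 2x8
Op 2 fold_left: fold axis v@4; visible region now rows[0,2) x cols[0,4) = 2x4
Op 3 fold_right: fold axis v@2; visible region now rows[0,2) x cols[2,4) = 2x2
Op 4 fold_left: fold axis v@3; visible region now rows[0,2) x cols[2,3) = 2x1
Op 5 cut(0, 0): punch at orig (0,2); cuts so far [(0, 2)]; region rows[0,2) x cols[2,3) = 2x1
Op 6 cut(1, 0): punch at orig (1,2); cuts so far [(0, 2), (1, 2)]; region rows[0,2) x cols[2,3) = 2x1
Unfold 1 (reflect across v@3): 4 holes -> [(0, 2), (0, 3), (1, 2), (1, 3)]
Unfold 2 (reflect across v@2): 8 holes -> [(0, 0), (0, 1), (0, 2), (0, 3), (1, 0), (1, 1), (1, 2), (1, 3)]
Unfold 3 (reflect across v@4): 16 holes -> [(0, 0), (0, 1), (0, 2), (0, 3), (0, 4), (0, 5), (0, 6), (0, 7), (1, 0), (1, 1), (1, 2), (1, 3), (1, 4), (1, 5), (1, 6), (1, 7)]
Unfold 4 (reflect across h@2): 32 holes -> [(0, 0), (0, 1), (0, 2), (0, 3), (0, 4), (0, 5), (0, 6), (0, 7), (1, 0), (1, 1), (1, 2), (1, 3), (1, 4), (1, 5), (1, 6), (1, 7), (2, 0), (2, 1), (2, 2), (2, 3), (2, 4), (2, 5), (2, 6), (2, 7), (3, 0), (3, 1), (3, 2), (3, 3), (3, 4), (3, 5), (3, 6), (3, 7)]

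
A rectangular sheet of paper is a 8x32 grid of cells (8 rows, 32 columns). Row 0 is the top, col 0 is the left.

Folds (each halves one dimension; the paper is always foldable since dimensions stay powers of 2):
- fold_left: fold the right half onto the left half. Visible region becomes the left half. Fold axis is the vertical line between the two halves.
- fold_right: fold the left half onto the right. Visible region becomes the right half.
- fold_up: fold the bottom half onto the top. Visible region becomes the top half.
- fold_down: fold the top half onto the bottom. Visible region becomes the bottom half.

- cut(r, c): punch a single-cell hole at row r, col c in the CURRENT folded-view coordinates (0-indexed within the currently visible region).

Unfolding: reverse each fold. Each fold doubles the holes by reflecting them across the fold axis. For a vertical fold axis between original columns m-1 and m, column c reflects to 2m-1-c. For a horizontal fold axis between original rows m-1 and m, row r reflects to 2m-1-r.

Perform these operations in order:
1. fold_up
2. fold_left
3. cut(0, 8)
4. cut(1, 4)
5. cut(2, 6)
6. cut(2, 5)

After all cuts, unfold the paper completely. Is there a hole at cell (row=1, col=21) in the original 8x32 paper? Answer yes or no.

Op 1 fold_up: fold axis h@4; visible region now rows[0,4) x cols[0,32) = 4x32
Op 2 fold_left: fold axis v@16; visible region now rows[0,4) x cols[0,16) = 4x16
Op 3 cut(0, 8): punch at orig (0,8); cuts so far [(0, 8)]; region rows[0,4) x cols[0,16) = 4x16
Op 4 cut(1, 4): punch at orig (1,4); cuts so far [(0, 8), (1, 4)]; region rows[0,4) x cols[0,16) = 4x16
Op 5 cut(2, 6): punch at orig (2,6); cuts so far [(0, 8), (1, 4), (2, 6)]; region rows[0,4) x cols[0,16) = 4x16
Op 6 cut(2, 5): punch at orig (2,5); cuts so far [(0, 8), (1, 4), (2, 5), (2, 6)]; region rows[0,4) x cols[0,16) = 4x16
Unfold 1 (reflect across v@16): 8 holes -> [(0, 8), (0, 23), (1, 4), (1, 27), (2, 5), (2, 6), (2, 25), (2, 26)]
Unfold 2 (reflect across h@4): 16 holes -> [(0, 8), (0, 23), (1, 4), (1, 27), (2, 5), (2, 6), (2, 25), (2, 26), (5, 5), (5, 6), (5, 25), (5, 26), (6, 4), (6, 27), (7, 8), (7, 23)]
Holes: [(0, 8), (0, 23), (1, 4), (1, 27), (2, 5), (2, 6), (2, 25), (2, 26), (5, 5), (5, 6), (5, 25), (5, 26), (6, 4), (6, 27), (7, 8), (7, 23)]

Answer: no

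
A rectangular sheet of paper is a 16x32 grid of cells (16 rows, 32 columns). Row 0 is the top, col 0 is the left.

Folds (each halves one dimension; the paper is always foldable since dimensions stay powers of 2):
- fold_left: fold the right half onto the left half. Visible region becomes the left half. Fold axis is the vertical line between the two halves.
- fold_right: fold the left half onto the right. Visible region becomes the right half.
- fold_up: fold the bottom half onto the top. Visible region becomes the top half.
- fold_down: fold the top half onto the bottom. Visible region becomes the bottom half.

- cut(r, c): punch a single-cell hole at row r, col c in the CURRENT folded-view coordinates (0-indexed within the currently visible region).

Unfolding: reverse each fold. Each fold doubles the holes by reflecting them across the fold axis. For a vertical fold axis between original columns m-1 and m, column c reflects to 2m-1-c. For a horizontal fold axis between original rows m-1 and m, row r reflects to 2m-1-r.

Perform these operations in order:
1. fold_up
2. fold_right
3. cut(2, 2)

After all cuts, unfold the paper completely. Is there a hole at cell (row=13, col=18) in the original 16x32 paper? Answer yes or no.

Answer: yes

Derivation:
Op 1 fold_up: fold axis h@8; visible region now rows[0,8) x cols[0,32) = 8x32
Op 2 fold_right: fold axis v@16; visible region now rows[0,8) x cols[16,32) = 8x16
Op 3 cut(2, 2): punch at orig (2,18); cuts so far [(2, 18)]; region rows[0,8) x cols[16,32) = 8x16
Unfold 1 (reflect across v@16): 2 holes -> [(2, 13), (2, 18)]
Unfold 2 (reflect across h@8): 4 holes -> [(2, 13), (2, 18), (13, 13), (13, 18)]
Holes: [(2, 13), (2, 18), (13, 13), (13, 18)]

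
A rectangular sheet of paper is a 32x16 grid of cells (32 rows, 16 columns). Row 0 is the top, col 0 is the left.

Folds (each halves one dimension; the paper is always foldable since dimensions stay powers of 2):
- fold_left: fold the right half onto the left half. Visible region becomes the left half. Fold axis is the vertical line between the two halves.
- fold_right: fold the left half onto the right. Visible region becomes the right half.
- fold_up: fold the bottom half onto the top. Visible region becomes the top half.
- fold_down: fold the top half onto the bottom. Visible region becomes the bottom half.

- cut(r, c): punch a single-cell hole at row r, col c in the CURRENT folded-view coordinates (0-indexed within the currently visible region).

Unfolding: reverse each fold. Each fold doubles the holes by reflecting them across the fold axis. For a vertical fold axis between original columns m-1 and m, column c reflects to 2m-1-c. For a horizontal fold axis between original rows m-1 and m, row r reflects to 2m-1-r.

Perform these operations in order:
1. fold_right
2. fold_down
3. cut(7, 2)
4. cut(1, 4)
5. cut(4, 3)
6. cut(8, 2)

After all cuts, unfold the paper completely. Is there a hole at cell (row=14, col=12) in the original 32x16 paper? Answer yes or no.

Op 1 fold_right: fold axis v@8; visible region now rows[0,32) x cols[8,16) = 32x8
Op 2 fold_down: fold axis h@16; visible region now rows[16,32) x cols[8,16) = 16x8
Op 3 cut(7, 2): punch at orig (23,10); cuts so far [(23, 10)]; region rows[16,32) x cols[8,16) = 16x8
Op 4 cut(1, 4): punch at orig (17,12); cuts so far [(17, 12), (23, 10)]; region rows[16,32) x cols[8,16) = 16x8
Op 5 cut(4, 3): punch at orig (20,11); cuts so far [(17, 12), (20, 11), (23, 10)]; region rows[16,32) x cols[8,16) = 16x8
Op 6 cut(8, 2): punch at orig (24,10); cuts so far [(17, 12), (20, 11), (23, 10), (24, 10)]; region rows[16,32) x cols[8,16) = 16x8
Unfold 1 (reflect across h@16): 8 holes -> [(7, 10), (8, 10), (11, 11), (14, 12), (17, 12), (20, 11), (23, 10), (24, 10)]
Unfold 2 (reflect across v@8): 16 holes -> [(7, 5), (7, 10), (8, 5), (8, 10), (11, 4), (11, 11), (14, 3), (14, 12), (17, 3), (17, 12), (20, 4), (20, 11), (23, 5), (23, 10), (24, 5), (24, 10)]
Holes: [(7, 5), (7, 10), (8, 5), (8, 10), (11, 4), (11, 11), (14, 3), (14, 12), (17, 3), (17, 12), (20, 4), (20, 11), (23, 5), (23, 10), (24, 5), (24, 10)]

Answer: yes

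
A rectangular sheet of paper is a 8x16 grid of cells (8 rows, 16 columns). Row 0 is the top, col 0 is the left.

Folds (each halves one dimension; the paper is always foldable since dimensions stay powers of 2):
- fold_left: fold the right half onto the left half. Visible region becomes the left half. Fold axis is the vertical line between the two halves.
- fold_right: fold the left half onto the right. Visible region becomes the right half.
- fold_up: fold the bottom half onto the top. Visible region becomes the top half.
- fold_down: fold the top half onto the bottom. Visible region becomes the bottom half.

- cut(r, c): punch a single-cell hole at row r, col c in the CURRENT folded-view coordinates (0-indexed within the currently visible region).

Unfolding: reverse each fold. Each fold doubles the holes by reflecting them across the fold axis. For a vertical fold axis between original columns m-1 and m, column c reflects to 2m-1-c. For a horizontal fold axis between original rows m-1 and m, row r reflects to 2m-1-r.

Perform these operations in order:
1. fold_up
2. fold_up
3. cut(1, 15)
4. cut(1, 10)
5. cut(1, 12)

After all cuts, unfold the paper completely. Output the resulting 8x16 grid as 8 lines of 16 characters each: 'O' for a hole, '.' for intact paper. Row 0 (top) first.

Answer: ................
..........O.O..O
..........O.O..O
................
................
..........O.O..O
..........O.O..O
................

Derivation:
Op 1 fold_up: fold axis h@4; visible region now rows[0,4) x cols[0,16) = 4x16
Op 2 fold_up: fold axis h@2; visible region now rows[0,2) x cols[0,16) = 2x16
Op 3 cut(1, 15): punch at orig (1,15); cuts so far [(1, 15)]; region rows[0,2) x cols[0,16) = 2x16
Op 4 cut(1, 10): punch at orig (1,10); cuts so far [(1, 10), (1, 15)]; region rows[0,2) x cols[0,16) = 2x16
Op 5 cut(1, 12): punch at orig (1,12); cuts so far [(1, 10), (1, 12), (1, 15)]; region rows[0,2) x cols[0,16) = 2x16
Unfold 1 (reflect across h@2): 6 holes -> [(1, 10), (1, 12), (1, 15), (2, 10), (2, 12), (2, 15)]
Unfold 2 (reflect across h@4): 12 holes -> [(1, 10), (1, 12), (1, 15), (2, 10), (2, 12), (2, 15), (5, 10), (5, 12), (5, 15), (6, 10), (6, 12), (6, 15)]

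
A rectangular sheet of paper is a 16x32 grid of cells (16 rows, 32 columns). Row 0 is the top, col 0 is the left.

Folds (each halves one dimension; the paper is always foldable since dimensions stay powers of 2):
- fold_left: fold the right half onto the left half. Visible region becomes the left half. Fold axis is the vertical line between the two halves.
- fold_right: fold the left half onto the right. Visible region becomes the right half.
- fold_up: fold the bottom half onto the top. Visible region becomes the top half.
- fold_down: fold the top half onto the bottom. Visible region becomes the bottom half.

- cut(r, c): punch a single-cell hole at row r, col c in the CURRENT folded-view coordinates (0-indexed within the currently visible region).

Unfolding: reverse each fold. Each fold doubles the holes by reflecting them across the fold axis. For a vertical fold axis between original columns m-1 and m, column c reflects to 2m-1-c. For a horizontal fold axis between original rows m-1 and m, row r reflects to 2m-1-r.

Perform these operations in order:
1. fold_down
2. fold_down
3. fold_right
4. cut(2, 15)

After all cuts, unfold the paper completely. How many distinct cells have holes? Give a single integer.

Op 1 fold_down: fold axis h@8; visible region now rows[8,16) x cols[0,32) = 8x32
Op 2 fold_down: fold axis h@12; visible region now rows[12,16) x cols[0,32) = 4x32
Op 3 fold_right: fold axis v@16; visible region now rows[12,16) x cols[16,32) = 4x16
Op 4 cut(2, 15): punch at orig (14,31); cuts so far [(14, 31)]; region rows[12,16) x cols[16,32) = 4x16
Unfold 1 (reflect across v@16): 2 holes -> [(14, 0), (14, 31)]
Unfold 2 (reflect across h@12): 4 holes -> [(9, 0), (9, 31), (14, 0), (14, 31)]
Unfold 3 (reflect across h@8): 8 holes -> [(1, 0), (1, 31), (6, 0), (6, 31), (9, 0), (9, 31), (14, 0), (14, 31)]

Answer: 8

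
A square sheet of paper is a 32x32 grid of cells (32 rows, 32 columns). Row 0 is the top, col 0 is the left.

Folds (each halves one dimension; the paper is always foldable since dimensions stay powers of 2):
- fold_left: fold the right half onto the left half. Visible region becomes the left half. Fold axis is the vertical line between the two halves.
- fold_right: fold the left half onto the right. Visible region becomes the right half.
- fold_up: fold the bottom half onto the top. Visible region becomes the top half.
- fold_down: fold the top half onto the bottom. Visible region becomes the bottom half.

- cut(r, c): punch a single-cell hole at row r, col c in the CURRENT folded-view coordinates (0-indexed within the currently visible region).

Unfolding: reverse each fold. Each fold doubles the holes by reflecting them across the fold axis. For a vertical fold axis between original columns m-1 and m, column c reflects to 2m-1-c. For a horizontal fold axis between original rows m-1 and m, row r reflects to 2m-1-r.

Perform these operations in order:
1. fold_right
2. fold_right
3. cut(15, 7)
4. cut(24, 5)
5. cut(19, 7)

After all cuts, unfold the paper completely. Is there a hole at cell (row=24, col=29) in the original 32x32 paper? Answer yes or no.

Op 1 fold_right: fold axis v@16; visible region now rows[0,32) x cols[16,32) = 32x16
Op 2 fold_right: fold axis v@24; visible region now rows[0,32) x cols[24,32) = 32x8
Op 3 cut(15, 7): punch at orig (15,31); cuts so far [(15, 31)]; region rows[0,32) x cols[24,32) = 32x8
Op 4 cut(24, 5): punch at orig (24,29); cuts so far [(15, 31), (24, 29)]; region rows[0,32) x cols[24,32) = 32x8
Op 5 cut(19, 7): punch at orig (19,31); cuts so far [(15, 31), (19, 31), (24, 29)]; region rows[0,32) x cols[24,32) = 32x8
Unfold 1 (reflect across v@24): 6 holes -> [(15, 16), (15, 31), (19, 16), (19, 31), (24, 18), (24, 29)]
Unfold 2 (reflect across v@16): 12 holes -> [(15, 0), (15, 15), (15, 16), (15, 31), (19, 0), (19, 15), (19, 16), (19, 31), (24, 2), (24, 13), (24, 18), (24, 29)]
Holes: [(15, 0), (15, 15), (15, 16), (15, 31), (19, 0), (19, 15), (19, 16), (19, 31), (24, 2), (24, 13), (24, 18), (24, 29)]

Answer: yes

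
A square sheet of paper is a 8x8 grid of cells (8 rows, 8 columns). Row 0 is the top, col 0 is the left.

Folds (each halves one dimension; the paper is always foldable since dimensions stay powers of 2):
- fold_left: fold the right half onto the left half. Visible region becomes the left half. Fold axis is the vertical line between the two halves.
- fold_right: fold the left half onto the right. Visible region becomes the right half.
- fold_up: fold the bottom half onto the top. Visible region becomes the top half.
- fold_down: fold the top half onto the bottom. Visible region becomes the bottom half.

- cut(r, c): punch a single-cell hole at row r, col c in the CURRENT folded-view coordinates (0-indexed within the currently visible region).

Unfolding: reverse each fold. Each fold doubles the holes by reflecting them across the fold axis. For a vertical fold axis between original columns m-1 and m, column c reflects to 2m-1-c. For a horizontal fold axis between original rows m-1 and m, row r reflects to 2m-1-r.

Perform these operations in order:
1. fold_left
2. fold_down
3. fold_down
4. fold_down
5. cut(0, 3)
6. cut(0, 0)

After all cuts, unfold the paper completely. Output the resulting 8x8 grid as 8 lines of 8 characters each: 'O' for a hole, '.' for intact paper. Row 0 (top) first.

Answer: O..OO..O
O..OO..O
O..OO..O
O..OO..O
O..OO..O
O..OO..O
O..OO..O
O..OO..O

Derivation:
Op 1 fold_left: fold axis v@4; visible region now rows[0,8) x cols[0,4) = 8x4
Op 2 fold_down: fold axis h@4; visible region now rows[4,8) x cols[0,4) = 4x4
Op 3 fold_down: fold axis h@6; visible region now rows[6,8) x cols[0,4) = 2x4
Op 4 fold_down: fold axis h@7; visible region now rows[7,8) x cols[0,4) = 1x4
Op 5 cut(0, 3): punch at orig (7,3); cuts so far [(7, 3)]; region rows[7,8) x cols[0,4) = 1x4
Op 6 cut(0, 0): punch at orig (7,0); cuts so far [(7, 0), (7, 3)]; region rows[7,8) x cols[0,4) = 1x4
Unfold 1 (reflect across h@7): 4 holes -> [(6, 0), (6, 3), (7, 0), (7, 3)]
Unfold 2 (reflect across h@6): 8 holes -> [(4, 0), (4, 3), (5, 0), (5, 3), (6, 0), (6, 3), (7, 0), (7, 3)]
Unfold 3 (reflect across h@4): 16 holes -> [(0, 0), (0, 3), (1, 0), (1, 3), (2, 0), (2, 3), (3, 0), (3, 3), (4, 0), (4, 3), (5, 0), (5, 3), (6, 0), (6, 3), (7, 0), (7, 3)]
Unfold 4 (reflect across v@4): 32 holes -> [(0, 0), (0, 3), (0, 4), (0, 7), (1, 0), (1, 3), (1, 4), (1, 7), (2, 0), (2, 3), (2, 4), (2, 7), (3, 0), (3, 3), (3, 4), (3, 7), (4, 0), (4, 3), (4, 4), (4, 7), (5, 0), (5, 3), (5, 4), (5, 7), (6, 0), (6, 3), (6, 4), (6, 7), (7, 0), (7, 3), (7, 4), (7, 7)]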